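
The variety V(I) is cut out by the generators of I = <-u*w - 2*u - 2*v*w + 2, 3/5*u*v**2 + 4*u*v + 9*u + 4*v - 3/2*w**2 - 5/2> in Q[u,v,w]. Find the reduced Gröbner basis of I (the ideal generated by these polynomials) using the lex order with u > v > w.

G = {u*v**2 + 20/3*u*v + 15*u + 20/3*v - 5/2*w**2 - 25/6, u*w + 2*u + 2*v*w - 2, v**3*w + 20/3*v**2*w - v**2 + 35/3*v*w - 40/3*v + 5/4*w**3 + 5/2*w**2 + 25/12*w - 65/6}

f_1 = -u*w - 2*u - 2*v*w + 2, LT = u*w.
f_2 = 3/5*u*v**2 + 4*u*v + 9*u + 4*v - 3/2*w**2 - 5/2, LT = u*v**2.

S(f_1,f_2): lcm = u*v**2*w. S = 2*u*v**2 - 20/3*u*v*w - 15*u*w + 2*v**3*w - 2*v**2 - 20/3*v*w + 5/2*w**3 + 25/6*w.
  leading term u*v**2: subtract (10/3)·f_2 from 2*u*v**2 - 20/3*u*v*w - 15*u*w + 2*v**3*w - 2*v**2 - 20/3*v*w + 5/2*w**3 + 25/6*w → -20/3*u*v*w - 40/3*u*v - 15*u*w - 30*u + 2*v**3*w - 2*v**2 - 20/3*v*w - 40/3*v + 5/2*w**3 + 5*w**2 + 25/6*w + 25/3
  leading term u*v*w: subtract (20/3*v)·f_1 from -20/3*u*v*w - 40/3*u*v - 15*u*w - 30*u + 2*v**3*w - 2*v**2 - 20/3*v*w - 40/3*v + 5/2*w**3 + 5*w**2 + 25/6*w + 25/3 → -15*u*w - 30*u + 2*v**3*w + 40/3*v**2*w - 2*v**2 - 20/3*v*w - 80/3*v + 5/2*w**3 + 5*w**2 + 25/6*w + 25/3
  leading term u*w: subtract (15)·f_1 from -15*u*w - 30*u + 2*v**3*w + 40/3*v**2*w - 2*v**2 - 20/3*v*w - 80/3*v + 5/2*w**3 + 5*w**2 + 25/6*w + 25/3 → 2*v**3*w + 40/3*v**2*w - 2*v**2 + 70/3*v*w - 80/3*v + 5/2*w**3 + 5*w**2 + 25/6*w - 65/3
  leading term v**3*w: no divisor's leading term divides it; move 2*v**3*w to the remainder.
  leading term v**2*w: no divisor's leading term divides it; move 40/3*v**2*w to the remainder.
  leading term v**2: no divisor's leading term divides it; move -2*v**2 to the remainder.
  leading term v*w: no divisor's leading term divides it; move 70/3*v*w to the remainder.
  leading term v: no divisor's leading term divides it; move -80/3*v to the remainder.
  leading term w**3: no divisor's leading term divides it; move 5/2*w**3 to the remainder.
  leading term w**2: no divisor's leading term divides it; move 5*w**2 to the remainder.
  leading term w: no divisor's leading term divides it; move 25/6*w to the remainder.
  leading term 1: no divisor's leading term divides it; move -65/3 to the remainder.
  remainder 2*v**3*w + 40/3*v**2*w - 2*v**2 + 70/3*v*w - 80/3*v + 5/2*w**3 + 5*w**2 + 25/6*w - 65/3 ≠ 0; add g_3 = 2*v**3*w + 40/3*v**2*w - 2*v**2 + 70/3*v*w - 80/3*v + 5/2*w**3 + 5*w**2 + 25/6*w - 65/3 to the basis.

The other S-polynomials (S(f_1,g_3), S(f_2,g_3)) all reduce to 0 modulo the current basis, so we have a Gröbner basis.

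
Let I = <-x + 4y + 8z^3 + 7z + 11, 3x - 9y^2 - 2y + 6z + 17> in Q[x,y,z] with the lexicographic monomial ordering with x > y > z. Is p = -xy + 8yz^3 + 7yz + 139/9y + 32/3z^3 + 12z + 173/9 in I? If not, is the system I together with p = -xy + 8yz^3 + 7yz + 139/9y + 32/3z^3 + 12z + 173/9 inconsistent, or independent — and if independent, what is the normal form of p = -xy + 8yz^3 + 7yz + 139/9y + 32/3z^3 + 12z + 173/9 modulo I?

First compute the reduced Gröbner basis of I by Buchberger's algorithm.
f_1 = -x + 4y + 8z^3 + 7z + 11, LT = x.
f_2 = 3x - 9y^2 - 2y + 6z + 17, LT = x.

S(f_1,f_2): lcm = x. S = 3y^2 - 10/3y - 8z^3 - 9z - 50/3.
  leading term y^2: no divisor's leading term divides it; move 3y^2 to the remainder.
  leading term y: no divisor's leading term divides it; move -10/3y to the remainder.
  leading term z^3: no divisor's leading term divides it; move -8z^3 to the remainder.
  leading term z: no divisor's leading term divides it; move -9z to the remainder.
  leading term 1: no divisor's leading term divides it; move -50/3 to the remainder.
  remainder 3y^2 - 10/3y - 8z^3 - 9z - 50/3 ≠ 0; add h_3 = 3y^2 - 10/3y - 8z^3 - 9z - 50/3 to the basis.

The other S-polynomials (S(f_1,h_3), S(f_2,h_3)) all reduce to 0 modulo the current basis, so we have a Gröbner basis.
Inter-reduce: drop elements whose leading term is divisible by another's, tail-reduce, and make monic.
Reduced Gröbner basis: {x - 4y - 8z^3 - 7z - 11, y^2 - 10/9y - 8/3z^3 - 3z - 50/9}.
Label its elements g_1 = x - 4y - 8z^3 - 7z - 11, g_2 = y^2 - 10/9y - 8/3z^3 - 3z - 50/9.

Reduce p = -xy + 8yz^3 + 7yz + 139/9y + 32/3z^3 + 12z + 173/9 modulo G:
  leading term xy: subtract (-y)·g_1 from -xy + 8yz^3 + 7yz + 139/9y + 32/3z^3 + 12z + 173/9 → -4y^2 + 40/9y + 32/3z^3 + 12z + 173/9
  leading term y^2: subtract (-4)·g_2 from -4y^2 + 40/9y + 32/3z^3 + 12z + 173/9 → -3
  leading term 1: no divisor's leading term divides it; move -3 to the remainder.
  normal form = -3.
The normal form is nonzero, so p ∉ I. Since p minus its normal form lies in I, I + (p) = I + (r) where r = -3; decide whether this ideal is the whole ring.
Here r = -3 is a nonzero constant, hence a unit: 1 ∈ I + (p), the Gröbner basis of I + (p) is {1}, and the enlarged system has no common solution — adjoining p is inconsistent.

Adjoining -xy + 8yz^3 + 7yz + 139/9y + 32/3z^3 + 12z + 173/9 makes the ideal the whole ring: the system is inconsistent.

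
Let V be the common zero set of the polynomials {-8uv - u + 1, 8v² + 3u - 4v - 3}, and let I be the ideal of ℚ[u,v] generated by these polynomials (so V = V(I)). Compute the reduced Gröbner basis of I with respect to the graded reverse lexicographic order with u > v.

This is the nonlinear analogue of row-reducing a linear system.

f_1 = -8uv - u + 1, LT = uv.
f_2 = 8v² + 3u - 4v - 3, LT = v².

S(f_1,f_2): lcm = uv². S = -⅜u² + ⅝uv + ⅜u - ⅛v.
  reduce S modulo (f_1, f_2):
  remainder -⅜u² + 19/64u - ⅛v + 5/64 ≠ 0; add g_3 = -⅜u² + 19/64u - ⅛v + 5/64 to the basis.

The other S-polynomials (S(f_1,g_3), S(f_2,g_3)) all reduce to 0 modulo the current basis, so we have a Gröbner basis.

G = {u² - 19/24u + ⅓v - 5/24, uv + ⅛u - ⅛, v² + ⅜u - ½v - ⅜}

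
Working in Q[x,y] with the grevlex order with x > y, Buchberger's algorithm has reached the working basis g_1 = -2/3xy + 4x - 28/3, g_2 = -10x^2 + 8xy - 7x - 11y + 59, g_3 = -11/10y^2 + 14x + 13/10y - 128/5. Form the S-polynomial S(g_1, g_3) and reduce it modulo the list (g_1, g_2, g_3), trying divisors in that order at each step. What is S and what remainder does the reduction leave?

lcm(LM(g_1), LM(g_3)) = xy^2.
S = (lcm/LT(g_1))·g_1 − (lcm/LT(g_3))·g_3 = 140/11x^2 - 53/11xy - 256/11x + 14y.
Reduce S modulo (g_1, g_2, g_3) in that order:
  leading term x^2: subtract (-14/11)·g_2 from 140/11x^2 - 53/11xy - 256/11x + 14y → 59/11xy - 354/11x + 826/11
  leading term xy: subtract (-177/22)·g_1 from 59/11xy - 354/11x + 826/11 → 0
The remainder is 0, so this S-polynomial contributes no new basis element.

S(g_1, g_3) = 140/11x^2 - 53/11xy - 256/11x + 14y; remainder on division = 0.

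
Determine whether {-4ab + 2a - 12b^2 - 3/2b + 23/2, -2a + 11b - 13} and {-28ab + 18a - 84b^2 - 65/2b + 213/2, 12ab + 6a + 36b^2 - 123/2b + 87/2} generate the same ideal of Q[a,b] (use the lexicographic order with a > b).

Yes, the ideals are equal.

Since reduced Gröbner bases are canonical representatives of ideals under a given ordering, it suffices to compute and compare them.
Buchberger on the first generating set:
f_1 = -4ab + 2a - 12b^2 - 3/2b + 23/2, LT = ab.
f_2 = -2a + 11b - 13, LT = a.

S(f_1,f_2): lcm = ab. S = -1/2a + 17/2b^2 - 49/8b - 23/8.
  reduce S modulo (f_1, f_2):
  remainder 17/2b^2 - 71/8b + 3/8 ≠ 0; add g_3 = 17/2b^2 - 71/8b + 3/8 to the basis.

The other S-polynomials (S(f_1,g_3), S(f_2,g_3)) all reduce to 0 modulo the current basis, so we have a Gröbner basis.
Inter-reduce: drop elements whose leading term is divisible by another's, tail-reduce, and make monic.
Reduced Gröbner basis: {a - 11/2b + 13/2, b^2 - 71/68b + 3/68}.

Buchberger on the second generating set:
h_1 = -28ab + 18a - 84b^2 - 65/2b + 213/2, LT = ab.
h_2 = 12ab + 6a + 36b^2 - 123/2b + 87/2, LT = ab.

S(h_1,h_2): lcm = ab. S = -8/7a + 44/7b - 52/7.
  reduce S modulo (h_1, h_2):
  remainder -8/7a + 44/7b - 52/7 ≠ 0; add k_3 = -8/7a + 44/7b - 52/7 to the basis.

S(h_1,k_3): lcm = ab. S = -9/14a + 17/2b^2 - 299/56b - 213/56.
  reduce S modulo (h_1, h_2, k_3):
  remainder 17/2b^2 - 71/8b + 3/8 ≠ 0; add k_4 = 17/2b^2 - 71/8b + 3/8 to the basis.

The other S-polynomials (S(h_2,k_3), S(h_1,k_4), S(h_2,k_4), S(k_3,k_4)) all reduce to 0 modulo the current basis, so we have a Gröbner basis.
Inter-reduce: drop elements whose leading term is divisible by another's, tail-reduce, and make monic.
Reduced Gröbner basis: {a - 11/2b + 13/2, b^2 - 71/68b + 3/68}.

Same reduced basis, so the two generating sets span the same ideal.
The choice of monomial ordering does not affect the verdict — as long as both bases are computed under the same ordering, their equality decides ideal equality.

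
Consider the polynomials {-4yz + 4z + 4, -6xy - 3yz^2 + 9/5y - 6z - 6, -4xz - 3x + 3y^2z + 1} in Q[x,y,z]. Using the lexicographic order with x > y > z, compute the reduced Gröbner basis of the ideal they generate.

G = {x - 2z^4 - 11/2z^3 - 43/10z^2 - 51/10z - 33/10, y + 2/3z^4 + 5/2z^3 + 103/30z^2 + 109/30z + 61/30, z^5 + 15/4z^4 + 103/20z^3 + 109/20z^2 + 91/20z + 3/2}

f_1 = -4yz + 4z + 4, LT = yz.
f_2 = -6xy - 3yz^2 + 9/5y - 6z - 6, LT = xy.
f_3 = -4xz - 3x + 3y^2z + 1, LT = xz.

S(f_1,f_2): lcm = xyz. S = -xz - x - 1/2yz^3 + 3/10yz - z^2 - z.
  leading term xz: subtract (1/4)·f_3 from -xz - x - 1/2yz^3 + 3/10yz - z^2 - z → -1/4x - 3/4y^2z - 1/2yz^3 + 3/10yz - z^2 - z - 1/4
  leading term x: no divisor's leading term divides it; move -1/4x to the remainder.
  leading term y^2z: subtract (3/16y)·f_1 from -3/4y^2z - 1/2yz^3 + 3/10yz - z^2 - z - 1/4 → -1/2yz^3 - 9/20yz - 3/4y - z^2 - z - 1/4
  leading term yz^3: subtract (1/8z^2)·f_1 from -1/2yz^3 - 9/20yz - 3/4y - z^2 - z - 1/4 → -9/20yz - 3/4y - 1/2z^3 - 3/2z^2 - z - 1/4
  leading term yz: subtract (9/80)·f_1 from -9/20yz - 3/4y - 1/2z^3 - 3/2z^2 - z - 1/4 → -3/4y - 1/2z^3 - 3/2z^2 - 29/20z - 7/10
  leading term y: no divisor's leading term divides it; move -3/4y to the remainder.
  leading term z^3: no divisor's leading term divides it; move -1/2z^3 to the remainder.
  leading term z^2: no divisor's leading term divides it; move -3/2z^2 to the remainder.
  leading term z: no divisor's leading term divides it; move -29/20z to the remainder.
  leading term 1: no divisor's leading term divides it; move -7/10 to the remainder.
  remainder -1/4x - 3/4y - 1/2z^3 - 3/2z^2 - 29/20z - 7/10 ≠ 0; add g_4 = -1/4x - 3/4y - 1/2z^3 - 3/2z^2 - 29/20z - 7/10 to the basis.

S(f_1,f_3): lcm = xyz. S = -3/4xy - xz - x + 3/4y^3z + 1/4y.
  leading term xy: subtract (1/8)·f_2 from -3/4xy - xz - x + 3/4y^3z + 1/4y → -xz - x + 3/4y^3z + 3/8yz^2 + 1/40y + 3/4z + 3/4
  leading term xz: subtract (1/4)·f_3 from -xz - x + 3/4y^3z + 3/8yz^2 + 1/40y + 3/4z + 3/4 → -1/4x + 3/4y^3z - 3/4y^2z + 3/8yz^2 + 1/40y + 3/4z + 1/2
  leading term x: subtract (1)·g_4 from -1/4x + 3/4y^3z - 3/4y^2z + 3/8yz^2 + 1/40y + 3/4z + 1/2 → 3/4y^3z - 3/4y^2z + 3/8yz^2 + 31/40y + 1/2z^3 + 3/2z^2 + 11/5z + 6/5
  leading term y^3z: subtract (-3/16y^2)·f_1 from 3/4y^3z - 3/4y^2z + 3/8yz^2 + 31/40y + 1/2z^3 + 3/2z^2 + 11/5z + 6/5 → 3/4y^2 + 3/8yz^2 + 31/40y + 1/2z^3 + 3/2z^2 + 11/5z + 6/5
  leading term y^2: no divisor's leading term divides it; move 3/4y^2 to the remainder.
  leading term yz^2: subtract (-3/32z)·f_1 from 3/8yz^2 + 31/40y + 1/2z^3 + 3/2z^2 + 11/5z + 6/5 → 31/40y + 1/2z^3 + 15/8z^2 + 103/40z + 6/5
  leading term y: no divisor's leading term divides it; move 31/40y to the remainder.
  leading term z^3: no divisor's leading term divides it; move 1/2z^3 to the remainder.
  leading term z^2: no divisor's leading term divides it; move 15/8z^2 to the remainder.
  leading term z: no divisor's leading term divides it; move 103/40z to the remainder.
  leading term 1: no divisor's leading term divides it; move 6/5 to the remainder.
  remainder 3/4y^2 + 31/40y + 1/2z^3 + 15/8z^2 + 103/40z + 6/5 ≠ 0; add g_5 = 3/4y^2 + 31/40y + 1/2z^3 + 15/8z^2 + 103/40z + 6/5 to the basis.

S(f_3,g_4): lcm = xz. S = 3/4x - 3/4y^2z - 3yz - 2z^4 - 6z^3 - 29/5z^2 - 14/5z - 1/4.
  leading term x: subtract (-3)·g_4 from 3/4x - 3/4y^2z - 3yz - 2z^4 - 6z^3 - 29/5z^2 - 14/5z - 1/4 → -3/4y^2z - 3yz - 9/4y - 2z^4 - 15/2z^3 - 103/10z^2 - 143/20z - 47/20
  leading term y^2z: subtract (3/16y)·f_1 from -3/4y^2z - 3yz - 9/4y - 2z^4 - 15/2z^3 - 103/10z^2 - 143/20z - 47/20 → -15/4yz - 3y - 2z^4 - 15/2z^3 - 103/10z^2 - 143/20z - 47/20
  leading term yz: subtract (15/16)·f_1 from -15/4yz - 3y - 2z^4 - 15/2z^3 - 103/10z^2 - 143/20z - 47/20 → -3y - 2z^4 - 15/2z^3 - 103/10z^2 - 109/10z - 61/10
  leading term y: no divisor's leading term divides it; move -3y to the remainder.
  leading term z^4: no divisor's leading term divides it; move -2z^4 to the remainder.
  leading term z^3: no divisor's leading term divides it; move -15/2z^3 to the remainder.
  leading term z^2: no divisor's leading term divides it; move -103/10z^2 to the remainder.
  leading term z: no divisor's leading term divides it; move -109/10z to the remainder.
  leading term 1: no divisor's leading term divides it; move -61/10 to the remainder.
  remainder -3y - 2z^4 - 15/2z^3 - 103/10z^2 - 109/10z - 61/10 ≠ 0; add g_6 = -3y - 2z^4 - 15/2z^3 - 103/10z^2 - 109/10z - 61/10 to the basis.

S(f_1,g_6): lcm = yz. S = -2/3z^5 - 5/2z^4 - 103/30z^3 - 109/30z^2 - 91/30z - 1.
  leading term z^5: no divisor's leading term divides it; move -2/3z^5 to the remainder.
  leading term z^4: no divisor's leading term divides it; move -5/2z^4 to the remainder.
  leading term z^3: no divisor's leading term divides it; move -103/30z^3 to the remainder.
  leading term z^2: no divisor's leading term divides it; move -109/30z^2 to the remainder.
  leading term z: no divisor's leading term divides it; move -91/30z to the remainder.
  leading term 1: no divisor's leading term divides it; move -1 to the remainder.
  remainder -2/3z^5 - 5/2z^4 - 103/30z^3 - 109/30z^2 - 91/30z - 1 ≠ 0; add g_7 = -2/3z^5 - 5/2z^4 - 103/30z^3 - 109/30z^2 - 91/30z - 1 to the basis.

The other S-polynomials (S(f_2,f_3), S(f_1,g_4), S(f_2,g_4), S(f_1,g_5), S(f_2,g_5), S(f_3,g_5), S(g_4,g_5), S(f_2,g_6), S(f_3,g_6), S(g_4,g_6), S(g_5,g_6), S(f_1,g_7), S(f_2,g_7), S(f_3,g_7), S(g_4,g_7), S(g_5,g_7), S(g_6,g_7)) all reduce to 0 modulo the current basis, so we have a Gröbner basis.
Inter-reduce: drop elements whose leading term is divisible by another's, tail-reduce, and make monic.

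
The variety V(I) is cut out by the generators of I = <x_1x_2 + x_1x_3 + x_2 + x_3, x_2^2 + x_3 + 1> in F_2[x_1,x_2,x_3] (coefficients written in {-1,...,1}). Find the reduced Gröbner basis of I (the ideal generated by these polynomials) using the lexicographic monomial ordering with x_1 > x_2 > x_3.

G = {x_1x_2 + x_1x_3 + x_2 + x_3, x_1x_3^2 + x_1x_3 + x_1 + x_3^2 + x_3 + 1, x_2^2 + x_3 + 1}

f_1 = x_1x_2 + x_1x_3 + x_2 + x_3, LT = x_1x_2.
f_2 = x_2^2 + x_3 + 1, LT = x_2^2.

S(f_1,f_2): lcm = x_1x_2^2. S = x_1x_2x_3 + x_1x_3 + x_1 + x_2^2 + x_2x_3.
  leading term x_1x_2x_3: subtract (x_3)·f_1 from x_1x_2x_3 + x_1x_3 + x_1 + x_2^2 + x_2x_3 → x_1x_3^2 + x_1x_3 + x_1 + x_2^2 + x_3^2
  leading term x_1x_3^2: no divisor's leading term divides it; move x_1x_3^2 to the remainder.
  leading term x_1x_3: no divisor's leading term divides it; move x_1x_3 to the remainder.
  leading term x_1: no divisor's leading term divides it; move x_1 to the remainder.
  leading term x_2^2: subtract (1)·f_2 from x_2^2 + x_3^2 → x_3^2 + x_3 + 1
  leading term x_3^2: no divisor's leading term divides it; move x_3^2 to the remainder.
  leading term x_3: no divisor's leading term divides it; move x_3 to the remainder.
  leading term 1: no divisor's leading term divides it; move 1 to the remainder.
  remainder x_1x_3^2 + x_1x_3 + x_1 + x_3^2 + x_3 + 1 ≠ 0; add g_3 = x_1x_3^2 + x_1x_3 + x_1 + x_3^2 + x_3 + 1 to the basis.

The other S-polynomials (S(f_1,g_3), S(f_2,g_3)) all reduce to 0 modulo the current basis, so we have a Gröbner basis.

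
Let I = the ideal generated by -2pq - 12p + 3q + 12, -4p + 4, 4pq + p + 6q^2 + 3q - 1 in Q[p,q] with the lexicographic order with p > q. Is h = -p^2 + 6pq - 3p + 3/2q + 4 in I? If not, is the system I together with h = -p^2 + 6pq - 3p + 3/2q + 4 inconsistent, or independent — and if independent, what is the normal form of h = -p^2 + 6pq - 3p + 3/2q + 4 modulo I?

-p^2 + 6pq - 3p + 3/2q + 4 lies in I (it reduces to 0).

First compute the reduced Gröbner basis of I by Buchberger's algorithm.
f_1 = -2pq - 12p + 3q + 12, LT = pq.
f_2 = -4p + 4, LT = p.
f_3 = 4pq + p + 6q^2 + 3q - 1, LT = pq.

S(f_1,f_2): lcm = pq. S = 6p - 1/2q - 6.
  leading term p: subtract (-3/2)·f_2 from 6p - 1/2q - 6 → -1/2q
  leading term q: no divisor's leading term divides it; move -1/2q to the remainder.
  remainder -1/2q ≠ 0; add k_4 = -1/2q to the basis.

The other S-polynomials (S(f_1,f_3), S(f_2,f_3), S(f_1,k_4), S(f_2,k_4), S(f_3,k_4)) all reduce to 0 modulo the current basis, so we have a Gröbner basis.
Inter-reduce: drop elements whose leading term is divisible by another's, tail-reduce, and make monic.
Reduced Gröbner basis: {p - 1, q}.
Label its elements g_1 = p - 1, g_2 = q.

Reduce h = -p^2 + 6pq - 3p + 3/2q + 4 modulo G:
  leading term p^2: subtract (-p)·g_1 from -p^2 + 6pq - 3p + 3/2q + 4 → 6pq - 4p + 3/2q + 4
  leading term pq: subtract (6q)·g_1 from 6pq - 4p + 3/2q + 4 → -4p + 15/2q + 4
  leading term p: subtract (-4)·g_1 from -4p + 15/2q + 4 → 15/2q
  leading term q: subtract (15/2)·g_2 from 15/2q → 0
  normal form = 0.
Since the normal form is 0, h ∈ I.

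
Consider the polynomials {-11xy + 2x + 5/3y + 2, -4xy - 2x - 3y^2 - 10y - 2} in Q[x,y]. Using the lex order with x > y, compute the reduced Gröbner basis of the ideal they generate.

The reduced Gröbner basis is the canonical form of the ideal for this ordering.

f_1 = -11xy + 2x + 5/3y + 2, LT = xy.
f_2 = -4xy - 2x - 3y^2 - 10y - 2, LT = xy.

S(f_1,f_2): lcm = xy. S = -15/22x - 3/4y^2 - 175/66y - 15/22.
  reduce S modulo (f_1, f_2):
  remainder -15/22x - 3/4y^2 - 175/66y - 15/22 ≠ 0; add g_3 = -15/22x - 3/4y^2 - 175/66y - 15/22 to the basis.

S(f_1,g_3): lcm = xy. S = -2/11x - 11/10y^3 - 35/9y^2 - 38/33y - 2/11.
  reduce S modulo (f_1, f_2, g_3):
  remainder -11/10y^3 - 166/45y^2 - 4/9y ≠ 0; add g_4 = -11/10y^3 - 166/45y^2 - 4/9y to the basis.

The other S-polynomials (S(f_2,g_3), S(f_1,g_4), S(f_2,g_4), S(g_3,g_4)) all reduce to 0 modulo the current basis, so we have a Gröbner basis.
Inter-reduce: drop elements whose leading term is divisible by another's, tail-reduce, and make monic.

G = {x + 11/10y^2 + 35/9y + 1, y^3 + 332/99y^2 + 40/99y}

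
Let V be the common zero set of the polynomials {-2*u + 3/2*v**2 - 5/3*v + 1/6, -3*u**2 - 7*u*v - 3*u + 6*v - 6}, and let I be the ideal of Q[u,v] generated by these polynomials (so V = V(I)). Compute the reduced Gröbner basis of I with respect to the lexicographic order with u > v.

f_1 = -2*u + 3/2*v**2 - 5/3*v + 1/6, LT = u.
f_2 = -3*u**2 - 7*u*v - 3*u + 6*v - 6, LT = u**2.

S(f_1,f_2): lcm = u**2. S = -3/4*u*v**2 - 3/2*u*v - 13/12*u + 2*v - 2.
  leading term u*v**2: subtract (3/8*v**2)·f_1 from -3/4*u*v**2 - 3/2*u*v - 13/12*u + 2*v - 2 → -3/2*u*v - 13/12*u - 9/16*v**4 + 5/8*v**3 - 1/16*v**2 + 2*v - 2
  leading term u*v: subtract (3/4*v)·f_1 from -3/2*u*v - 13/12*u - 9/16*v**4 + 5/8*v**3 - 1/16*v**2 + 2*v - 2 → -13/12*u - 9/16*v**4 - 1/2*v**3 + 19/16*v**2 + 15/8*v - 2
  leading term u: subtract (13/24)·f_1 from -13/12*u - 9/16*v**4 - 1/2*v**3 + 19/16*v**2 + 15/8*v - 2 → -9/16*v**4 - 1/2*v**3 + 3/8*v**2 + 25/9*v - 301/144
  leading term v**4: no divisor's leading term divides it; move -9/16*v**4 to the remainder.
  leading term v**3: no divisor's leading term divides it; move -1/2*v**3 to the remainder.
  leading term v**2: no divisor's leading term divides it; move 3/8*v**2 to the remainder.
  leading term v: no divisor's leading term divides it; move 25/9*v to the remainder.
  leading term 1: no divisor's leading term divides it; move -301/144 to the remainder.
  remainder -9/16*v**4 - 1/2*v**3 + 3/8*v**2 + 25/9*v - 301/144 ≠ 0; add g_3 = -9/16*v**4 - 1/2*v**3 + 3/8*v**2 + 25/9*v - 301/144 to the basis.

The other S-polynomials (S(f_1,g_3), S(f_2,g_3)) all reduce to 0 modulo the current basis, so we have a Gröbner basis.
Inter-reduce: drop elements whose leading term is divisible by another's, tail-reduce, and make monic.

G = {u - 3/4*v**2 + 5/6*v - 1/12, v**4 + 8/9*v**3 - 2/3*v**2 - 400/81*v + 301/81}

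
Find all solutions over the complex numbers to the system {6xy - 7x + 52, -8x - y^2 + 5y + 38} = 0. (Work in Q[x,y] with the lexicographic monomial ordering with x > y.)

{(4, -1), (377/576 + 13*sqrt(5449)/576, 43/12 - sqrt(5449)/12), (377/576 - 13*sqrt(5449)/576, 43/12 + sqrt(5449)/12)}

Compute a lex Gröbner basis by Buchberger's algorithm.
f_1 = 6xy - 7x + 52, LT = xy.
f_2 = -8x - y^2 + 5y + 38, LT = x.

S(f_1,f_2): lcm = xy. S = -7/6x - 1/8y^3 + 5/8y^2 + 19/4y + 26/3.
  leading term x: subtract (7/48)·f_2 from -7/6x - 1/8y^3 + 5/8y^2 + 19/4y + 26/3 → -1/8y^3 + 37/48y^2 + 193/48y + 25/8
  leading term y^3: no divisor's leading term divides it; move -1/8y^3 to the remainder.
  leading term y^2: no divisor's leading term divides it; move 37/48y^2 to the remainder.
  leading term y: no divisor's leading term divides it; move 193/48y to the remainder.
  leading term 1: no divisor's leading term divides it; move 25/8 to the remainder.
  remainder -1/8y^3 + 37/48y^2 + 193/48y + 25/8 ≠ 0; add h_3 = -1/8y^3 + 37/48y^2 + 193/48y + 25/8 to the basis.

The other S-polynomials (S(f_1,h_3), S(f_2,h_3)) all reduce to 0 modulo the current basis, so we have a Gröbner basis.
Inter-reduce: drop elements whose leading term is divisible by another's, tail-reduce, and make monic.
Reduced Gröbner basis: {x + 1/8y^2 - 5/8y - 19/4, y^3 - 37/6y^2 - 193/6y - 25}.

Elimination: the polynomial y^3 - 37/6y^2 - 193/6y - 25 lies in the elimination ideal for y, so y ∈ {-1, 43/12 - sqrt(5449)/12, 43/12 + sqrt(5449)/12}. For each such y, the remaining basis elements (now univariate) give the rest of the solution.
  y = -1: the earlier basis element becomes x - 4 = 0, giving x = 4 — point (4, -1).
  y = 43/12 - sqrt(5449)/12: the earlier basis element becomes x - 13*sqrt(5449)/576 - 377/576 = 0, giving x = 377/576 + 13*sqrt(5449)/576 — point (377/576 + 13*sqrt(5449)/576, 43/12 - sqrt(5449)/12).
  y = 43/12 + sqrt(5449)/12: the earlier basis element becomes x - 377/576 + 13*sqrt(5449)/576 = 0, giving x = 377/576 - 13*sqrt(5449)/576 — point (377/576 - 13*sqrt(5449)/576, 43/12 + sqrt(5449)/12).
Zero-dimensionality of the ideal guarantees finitely many solutions over ℂ.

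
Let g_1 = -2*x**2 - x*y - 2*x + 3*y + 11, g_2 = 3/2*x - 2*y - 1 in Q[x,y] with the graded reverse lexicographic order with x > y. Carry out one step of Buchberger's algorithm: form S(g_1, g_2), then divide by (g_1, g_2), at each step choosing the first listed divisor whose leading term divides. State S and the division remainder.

lcm(LM(g_1), LM(g_2)) = x**2.
S = (lcm/LT(g_1))·g_1 − (lcm/LT(g_2))·g_2 = 11/6*x*y + 5/3*x - 3/2*y - 11/2.
Reduce S modulo (g_1, g_2) in that order:
  leading term x*y: subtract (11/9*y)·g_2 from 11/6*x*y + 5/3*x - 3/2*y - 11/2 → 22/9*y**2 + 5/3*x - 5/18*y - 11/2
  leading term y**2: no divisor's leading term divides it; move 22/9*y**2 to the remainder.
  leading term x: subtract (10/9)·g_2 from 5/3*x - 5/18*y - 11/2 → 35/18*y - 79/18
  leading term y: no divisor's leading term divides it; move 35/18*y to the remainder.
  leading term 1: no divisor's leading term divides it; move -79/18 to the remainder.
The remainder 22/9*y**2 + 35/18*y - 79/18 is nonzero, so it would be added as the next basis element.

S(g_1, g_2) = 11/6*x*y + 5/3*x - 3/2*y - 11/2; remainder on division = 22/9*y**2 + 35/18*y - 79/18.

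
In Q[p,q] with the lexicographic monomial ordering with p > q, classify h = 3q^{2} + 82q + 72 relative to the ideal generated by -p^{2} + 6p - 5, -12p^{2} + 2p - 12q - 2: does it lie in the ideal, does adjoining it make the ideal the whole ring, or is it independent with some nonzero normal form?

Adjoining 3q^{2} + 82q + 72 makes the ideal the whole ring: the system is inconsistent.

First compute the reduced Gröbner basis of I by Buchberger's algorithm.
f_1 = -p^{2} + 6p - 5, LT = p^{2}.
f_2 = -12p^{2} + 2p - 12q - 2, LT = p^{2}.

S(f_1,f_2): lcm = p^{2}. S = -\tfrac{35}{6}p - q + \tfrac{29}{6}.
  leading term p: no divisor's leading term divides it; move -\tfrac{35}{6}p to the remainder.
  leading term q: no divisor's leading term divides it; move -q to the remainder.
  leading term 1: no divisor's leading term divides it; move \tfrac{29}{6} to the remainder.
  remainder -\tfrac{35}{6}p - q + \tfrac{29}{6} ≠ 0; add k_3 = -\tfrac{35}{6}p - q + \tfrac{29}{6} to the basis.

S(f_1,k_3): lcm = p^{2}. S = -\tfrac{6}{35}pq - \tfrac{181}{35}p + 5.
  leading term pq: subtract (\tfrac{36}{1225}q)·k_3 from -\tfrac{6}{35}pq - \tfrac{181}{35}p + 5 → -\tfrac{181}{35}p + \tfrac{36}{1225}q^{2} - \tfrac{174}{1225}q + 5
  leading term p: subtract (\tfrac{1086}{1225})·k_3 from -\tfrac{181}{35}p + \tfrac{36}{1225}q^{2} - \tfrac{174}{1225}q + 5 → \tfrac{36}{1225}q^{2} + \tfrac{912}{1225}q + \tfrac{876}{1225}
  leading term q^{2}: no divisor's leading term divides it; move \tfrac{36}{1225}q^{2} to the remainder.
  leading term q: no divisor's leading term divides it; move \tfrac{912}{1225}q to the remainder.
  leading term 1: no divisor's leading term divides it; move \tfrac{876}{1225} to the remainder.
  remainder \tfrac{36}{1225}q^{2} + \tfrac{912}{1225}q + \tfrac{876}{1225} ≠ 0; add k_4 = \tfrac{36}{1225}q^{2} + \tfrac{912}{1225}q + \tfrac{876}{1225} to the basis.

S(f_2,k_3): lcm = p^{2}. S = -\tfrac{6}{35}pq + \tfrac{139}{210}p + q + \tfrac{1}{6}.
  leading term pq: subtract (\tfrac{36}{1225}q)·k_3 from -\tfrac{6}{35}pq + \tfrac{139}{210}p + q + \tfrac{1}{6} → \tfrac{139}{210}p + \tfrac{36}{1225}q^{2} + \tfrac{1051}{1225}q + \tfrac{1}{6}
  leading term p: subtract (-\tfrac{139}{1225})·k_3 from \tfrac{139}{210}p + \tfrac{36}{1225}q^{2} + \tfrac{1051}{1225}q + \tfrac{1}{6} → \tfrac{36}{1225}q^{2} + \tfrac{912}{1225}q + \tfrac{876}{1225}
  leading term q^{2}: subtract (1)·k_4 from \tfrac{36}{1225}q^{2} + \tfrac{912}{1225}q + \tfrac{876}{1225} → 0
  remainder 0.

S(f_1,k_4): leading monomials are coprime, so the S-polynomial reduces to 0 (Buchberger's first criterion).
S(f_2,k_4): leading monomials are coprime, so the S-polynomial reduces to 0 (Buchberger's first criterion).
S(k_3,k_4): leading monomials are coprime, so the S-polynomial reduces to 0 (Buchberger's first criterion).
Every S-polynomial of the final basis reduces to 0, so we have a Gröbner basis.
Inter-reduce: drop elements whose leading term is divisible by another's, tail-reduce, and make monic.
Reduced Gröbner basis: {p + \tfrac{6}{35}q - \tfrac{29}{35}, q^{2} + \tfrac{76}{3}q + \tfrac{73}{3}}.
Label its elements g_1 = p + \tfrac{6}{35}q - \tfrac{29}{35}, g_2 = q^{2} + \tfrac{76}{3}q + \tfrac{73}{3}.

Reduce h = 3q^{2} + 82q + 72 modulo G:
  leading term q^{2}: subtract (3)·g_2 from 3q^{2} + 82q + 72 → 6q - 1
  leading term q: no divisor's leading term divides it; move 6q to the remainder.
  leading term 1: no divisor's leading term divides it; move -1 to the remainder.
  normal form = 6q - 1.
The normal form is nonzero, so h ∉ I. Since h minus its normal form lies in I, I + (h) = I + (r) where r = 6q - 1; decide whether this ideal is the whole ring.
Run Buchberger on G together with r (pairs among the g_i already reduce to 0 since G is a Gröbner basis):
g_1 = p + \tfrac{6}{35}q - \tfrac{29}{35}, LT = p.
g_2 = q^{2} + \tfrac{76}{3}q + \tfrac{73}{3}, LT = q^{2}.
r = 6q - 1, LT = q.

S(g_1,g_2): leading monomials are coprime, so the S-polynomial reduces to 0 (Buchberger's first criterion).
S(g_1,r): leading monomials are coprime, so the S-polynomial reduces to 0 (Buchberger's first criterion).
S(g_2,r): lcm = q^{2}. S = \tfrac{51}{2}q + \tfrac{73}{3}.
  leading term q: subtract (\tfrac{17}{4})·r from \tfrac{51}{2}q + \tfrac{73}{3} → \tfrac{343}{12}
  leading term 1: no divisor's leading term divides it; move \tfrac{343}{12} to the remainder.
  remainder \tfrac{343}{12} ≠ 0; add m_4 = \tfrac{343}{12} to the basis.

S(g_1,m_4): leading monomials are coprime, so the S-polynomial reduces to 0 (Buchberger's first criterion).
S(g_2,m_4): leading monomials are coprime, so the S-polynomial reduces to 0 (Buchberger's first criterion).
S(r,m_4): leading monomials are coprime, so the S-polynomial reduces to 0 (Buchberger's first criterion).
Every S-polynomial of the final basis reduces to 0, so we have a Gröbner basis.
Inter-reduce: drop elements whose leading term is divisible by another's, tail-reduce, and make monic.
Reduced Gröbner basis: {1}.
The reduced Gröbner basis of I + (h) is {1}: the ideal is the whole ring, so the enlarged system has no common solution — adjoining h is inconsistent.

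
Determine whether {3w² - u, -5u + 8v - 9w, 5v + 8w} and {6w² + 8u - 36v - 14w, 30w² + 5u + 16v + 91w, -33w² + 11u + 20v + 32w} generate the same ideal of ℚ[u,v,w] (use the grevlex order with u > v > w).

Since reduced Gröbner bases are canonical representatives of ideals under a given ordering, it suffices to compute and compare them.
Buchberger on the first generating set:
f_1 = 3w² - u, LT = w².
f_2 = -5u + 8v - 9w, LT = u.
f_3 = 5v + 8w, LT = v.

The S-polynomials (S(f_1,f_2), S(f_1,f_3), S(f_2,f_3)) all reduce to 0 modulo the current basis, so we have a Gröbner basis.
Inter-reduce: drop elements whose leading term is divisible by another's, tail-reduce, and make monic.
Reduced Gröbner basis: {w² + 109/75w, u + 109/25w, v + 8/5w}.

Buchberger on the second generating set:
h_1 = 6w² + 8u - 36v - 14w, LT = w².
h_2 = 30w² + 5u + 16v + 91w, LT = w².
h_3 = -33w² + 11u + 20v + 32w, LT = w².

S(h_1,h_2): lcm = w². S = 7/6u - 98/15v - 161/30w.
  reduce S modulo (h_1, h_2, h_3):
  remainder 7/6u - 98/15v - 161/30w ≠ 0; add k_4 = 7/6u - 98/15v - 161/30w to the basis.

S(h_1,h_3): lcm = w². S = 5/3u - 178/33v - 15/11w.
  reduce S modulo (h_1, h_2, h_3, k_4):
  remainder 130/33v + 208/33w ≠ 0; add k_5 = 130/33v + 208/33w to the basis.

The other S-polynomials (S(h_2,h_3), S(h_1,k_4), S(h_2,k_4), S(h_3,k_4), S(h_1,k_5), S(h_2,k_5), S(h_3,k_5), S(k_4,k_5)) all reduce to 0 modulo the current basis, so we have a Gröbner basis.
Inter-reduce: drop elements whose leading term is divisible by another's, tail-reduce, and make monic.
Reduced Gröbner basis: {w² + 109/75w, u + 109/25w, v + 8/5w}.

These coincide, so the ideals are equal.

Yes, the ideals are equal.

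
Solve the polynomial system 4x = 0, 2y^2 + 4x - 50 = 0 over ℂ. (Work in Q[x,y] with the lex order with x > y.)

Compute a lex Gröbner basis by Buchberger's algorithm.
f_1 = 4x, LT = x.
f_2 = 4x + 2y^2 - 50, LT = x.

S(f_1,f_2): lcm = x. S = -1/2y^2 + 25/2.
  reduce S modulo (f_1, f_2):
  remainder -1/2y^2 + 25/2 ≠ 0; add h_3 = -1/2y^2 + 25/2 to the basis.

The other S-polynomials (S(f_1,h_3), S(f_2,h_3)) all reduce to 0 modulo the current basis, so we have a Gröbner basis.
Inter-reduce: drop elements whose leading term is divisible by another's, tail-reduce, and make monic.
Reduced Gröbner basis: {x, y^2 - 25}.

Elimination: the polynomial y^2 - 25 lies in the elimination ideal for y, so y ∈ {-5, 5}. For each such y, the remaining basis elements (now univariate) give the rest of the solution.
  y = -5: the earlier basis element becomes x = 0, giving x = 0 — point (0, -5).
  y = 5: the earlier basis element becomes x = 0, giving x = 0 — point (0, 5).
Zero-dimensionality of the ideal guarantees finitely many solutions over ℂ.

{(0, -5), (0, 5)}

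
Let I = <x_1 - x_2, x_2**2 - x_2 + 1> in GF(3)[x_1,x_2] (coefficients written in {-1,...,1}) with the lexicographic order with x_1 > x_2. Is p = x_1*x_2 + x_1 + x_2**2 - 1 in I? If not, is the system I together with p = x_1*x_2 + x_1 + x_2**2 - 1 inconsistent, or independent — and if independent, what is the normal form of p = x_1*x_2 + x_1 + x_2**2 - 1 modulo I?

x_1*x_2 + x_1 + x_2**2 - 1 lies in I (it reduces to 0).

First compute the reduced Gröbner basis of I by Buchberger's algorithm.
f_1 = x_1 - x_2, LT = x_1.
f_2 = x_2**2 - x_2 + 1, LT = x_2**2.

The S-polynomials (S(f_1,f_2)) all reduce to 0 modulo the current basis, so we have a Gröbner basis.
Inter-reduce: drop elements whose leading term is divisible by another's, tail-reduce, and make monic.
Reduced Gröbner basis: {x_1 - x_2, x_2**2 - x_2 + 1}.
Label its elements g_1 = x_1 - x_2, g_2 = x_2**2 - x_2 + 1.

Reduce p = x_1*x_2 + x_1 + x_2**2 - 1 modulo G:
  leading term x_1*x_2: subtract (x_2)·g_1 from x_1*x_2 + x_1 + x_2**2 - 1 → x_1 - x_2**2 - 1
  leading term x_1: subtract (1)·g_1 from x_1 - x_2**2 - 1 → -x_2**2 + x_2 - 1
  leading term x_2**2: subtract (-1)·g_2 from -x_2**2 + x_2 - 1 → 0
  normal form = 0.
Since the normal form is 0, p ∈ I.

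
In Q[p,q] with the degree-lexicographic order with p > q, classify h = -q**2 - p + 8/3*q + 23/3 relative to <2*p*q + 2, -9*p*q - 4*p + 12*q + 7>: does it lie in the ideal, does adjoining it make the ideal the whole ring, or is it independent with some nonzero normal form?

First compute the reduced Gröbner basis of I by Buchberger's algorithm.
f_1 = 2*p*q + 2, LT = p*q.
f_2 = -9*p*q - 4*p + 12*q + 7, LT = p*q.

S(f_1,f_2): lcm = p*q. S = -4/9*p + 4/3*q + 16/9.
  leading term p: no divisor's leading term divides it; move -4/9*p to the remainder.
  leading term q: no divisor's leading term divides it; move 4/3*q to the remainder.
  leading term 1: no divisor's leading term divides it; move 16/9 to the remainder.
  remainder -4/9*p + 4/3*q + 16/9 ≠ 0; add k_3 = -4/9*p + 4/3*q + 16/9 to the basis.

S(f_1,k_3): lcm = p*q. S = 3*q**2 + 4*q + 1.
  leading term q**2: no divisor's leading term divides it; move 3*q**2 to the remainder.
  leading term q: no divisor's leading term divides it; move 4*q to the remainder.
  leading term 1: no divisor's leading term divides it; move 1 to the remainder.
  remainder 3*q**2 + 4*q + 1 ≠ 0; add k_4 = 3*q**2 + 4*q + 1 to the basis.

S(f_2,k_3): lcm = p*q. S = 3*q**2 + 4/9*p + 8/3*q - 7/9.
  leading term q**2: subtract (1)·k_4 from 3*q**2 + 4/9*p + 8/3*q - 7/9 → 4/9*p - 4/3*q - 16/9
  leading term p: subtract (-1)·k_3 from 4/9*p - 4/3*q - 16/9 → 0
  remainder 0.

S(f_1,k_4): lcm = p*q**2. S = -4/3*p*q - 1/3*p + q.
  leading term p*q: subtract (-2/3)·f_1 from -4/3*p*q - 1/3*p + q → -1/3*p + q + 4/3
  leading term p: subtract (3/4)·k_3 from -1/3*p + q + 4/3 → 0
  remainder 0.

S(f_2,k_4): lcm = p*q**2. S = -8/9*p*q - 4/3*q**2 - 1/3*p - 7/9*q.
  leading term p*q: subtract (-4/9)·f_1 from -8/9*p*q - 4/3*q**2 - 1/3*p - 7/9*q → -4/3*q**2 - 1/3*p - 7/9*q + 8/9
  leading term q**2: subtract (-4/9)·k_4 from -4/3*q**2 - 1/3*p - 7/9*q + 8/9 → -1/3*p + q + 4/3
  leading term p: subtract (3/4)·k_3 from -1/3*p + q + 4/3 → 0
  remainder 0.

S(k_3,k_4): leading monomials are coprime, so the S-polynomial reduces to 0 (Buchberger's first criterion).
Every S-polynomial of the final basis reduces to 0, so we have a Gröbner basis.
Inter-reduce: drop elements whose leading term is divisible by another's, tail-reduce, and make monic.
Reduced Gröbner basis: {q**2 + 4/3*q + 1/3, p - 3*q - 4}.
Label its elements g_1 = q**2 + 4/3*q + 1/3, g_2 = p - 3*q - 4.

Reduce h = -q**2 - p + 8/3*q + 23/3 modulo G:
  leading term q**2: subtract (-1)·g_1 from -q**2 - p + 8/3*q + 23/3 → -p + 4*q + 8
  leading term p: subtract (-1)·g_2 from -p + 4*q + 8 → q + 4
  leading term q: no divisor's leading term divides it; move q to the remainder.
  leading term 1: no divisor's leading term divides it; move 4 to the remainder.
  normal form = q + 4.
The normal form is nonzero, so h ∉ I. Since h minus its normal form lies in I, I + (h) = I + (r) where r = q + 4; decide whether this ideal is the whole ring.
Run Buchberger on G together with r (pairs among the g_i already reduce to 0 since G is a Gröbner basis):
g_1 = q**2 + 4/3*q + 1/3, LT = q**2.
g_2 = p - 3*q - 4, LT = p.
r = q + 4, LT = q.

S(g_1,g_2): leading monomials are coprime, so the S-polynomial reduces to 0 (Buchberger's first criterion).
S(g_1,r): lcm = q**2. S = -8/3*q + 1/3.
  leading term q: subtract (-8/3)·r from -8/3*q + 1/3 → 11
  leading term 1: no divisor's leading term divides it; move 11 to the remainder.
  remainder 11 ≠ 0; add m_4 = 11 to the basis.

S(g_2,r): leading monomials are coprime, so the S-polynomial reduces to 0 (Buchberger's first criterion).
S(g_1,m_4): leading monomials are coprime, so the S-polynomial reduces to 0 (Buchberger's first criterion).
S(g_2,m_4): leading monomials are coprime, so the S-polynomial reduces to 0 (Buchberger's first criterion).
S(r,m_4): leading monomials are coprime, so the S-polynomial reduces to 0 (Buchberger's first criterion).
Every S-polynomial of the final basis reduces to 0, so we have a Gröbner basis.
Inter-reduce: drop elements whose leading term is divisible by another's, tail-reduce, and make monic.
Reduced Gröbner basis: {1}.
The reduced Gröbner basis of I + (h) is {1}: the ideal is the whole ring, so the enlarged system has no common solution — adjoining h is inconsistent.

Adjoining -q**2 - p + 8/3*q + 23/3 makes the ideal the whole ring: the system is inconsistent.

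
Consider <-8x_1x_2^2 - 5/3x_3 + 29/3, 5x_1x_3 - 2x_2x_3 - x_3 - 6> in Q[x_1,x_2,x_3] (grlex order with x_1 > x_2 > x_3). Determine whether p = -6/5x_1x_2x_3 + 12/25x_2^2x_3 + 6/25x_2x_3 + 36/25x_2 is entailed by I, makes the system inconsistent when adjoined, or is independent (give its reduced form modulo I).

First compute the reduced Gröbner basis of I by Buchberger's algorithm.
f_1 = -8x_1x_2^2 - 5/3x_3 + 29/3, LT = x_1x_2^2.
f_2 = 5x_1x_3 - 2x_2x_3 - x_3 - 6, LT = x_1x_3.

S(f_1,f_2): lcm = x_1x_2^2x_3. S = 2/5x_2^3x_3 + 1/5x_2^2x_3 + 6/5x_2^2 + 5/24x_3^2 - 29/24x_3.
  leading term x_2^3x_3: no divisor's leading term divides it; move 2/5x_2^3x_3 to the remainder.
  leading term x_2^2x_3: no divisor's leading term divides it; move 1/5x_2^2x_3 to the remainder.
  leading term x_2^2: no divisor's leading term divides it; move 6/5x_2^2 to the remainder.
  leading term x_3^2: no divisor's leading term divides it; move 5/24x_3^2 to the remainder.
  leading term x_3: no divisor's leading term divides it; move -29/24x_3 to the remainder.
  remainder 2/5x_2^3x_3 + 1/5x_2^2x_3 + 6/5x_2^2 + 5/24x_3^2 - 29/24x_3 ≠ 0; add h_3 = 2/5x_2^3x_3 + 1/5x_2^2x_3 + 6/5x_2^2 + 5/24x_3^2 - 29/24x_3 to the basis.

The other S-polynomials (S(f_1,h_3), S(f_2,h_3)) all reduce to 0 modulo the current basis, so we have a Gröbner basis.
Inter-reduce: drop elements whose leading term is divisible by another's, tail-reduce, and make monic.
Reduced Gröbner basis: {x_2^3x_3 + 1/2x_2^2x_3 + 3x_2^2 + 25/48x_3^2 - 145/48x_3, x_1x_2^2 + 5/24x_3 - 29/24, x_1x_3 - 2/5x_2x_3 - 1/5x_3 - 6/5}.
Label its elements g_1 = x_2^3x_3 + 1/2x_2^2x_3 + 3x_2^2 + 25/48x_3^2 - 145/48x_3, g_2 = x_1x_2^2 + 5/24x_3 - 29/24, g_3 = x_1x_3 - 2/5x_2x_3 - 1/5x_3 - 6/5.

Reduce p = -6/5x_1x_2x_3 + 12/25x_2^2x_3 + 6/25x_2x_3 + 36/25x_2 modulo G:
  leading term x_1x_2x_3: subtract (-6/5x_2)·g_3 from -6/5x_1x_2x_3 + 12/25x_2^2x_3 + 6/25x_2x_3 + 36/25x_2 → 0
  normal form = 0.
Since the normal form is 0, p ∈ I.

-6/5x_1x_2x_3 + 12/25x_2^2x_3 + 6/25x_2x_3 + 36/25x_2 lies in I (it reduces to 0).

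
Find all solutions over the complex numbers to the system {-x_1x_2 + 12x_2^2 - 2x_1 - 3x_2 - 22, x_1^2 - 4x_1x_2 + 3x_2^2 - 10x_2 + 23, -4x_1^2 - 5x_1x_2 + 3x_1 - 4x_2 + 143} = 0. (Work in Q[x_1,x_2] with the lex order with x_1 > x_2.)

{(5, 2)}

Compute a lex Gröbner basis by Buchberger's algorithm.
f_1 = -x_1x_2 - 2x_1 + 12x_2^2 - 3x_2 - 22, LT = x_1x_2.
f_2 = x_1^2 - 4x_1x_2 + 3x_2^2 - 10x_2 + 23, LT = x_1^2.
f_3 = -4x_1^2 - 5x_1x_2 + 3x_1 - 4x_2 + 143, LT = x_1^2.

S(f_1,f_2): lcm = x_1^2x_2. S = 2x_1^2 - 8x_1x_2^2 + 3x_1x_2 + 22x_1 - 3x_2^3 + 10x_2^2 - 23x_2.
  leading term x_1^2: subtract (2)·f_2 from 2x_1^2 - 8x_1x_2^2 + 3x_1x_2 + 22x_1 - 3x_2^3 + 10x_2^2 - 23x_2 → -8x_1x_2^2 + 11x_1x_2 + 22x_1 - 3x_2^3 + 4x_2^2 - 3x_2 - 46
  leading term x_1x_2^2: subtract (8x_2)·f_1 from -8x_1x_2^2 + 11x_1x_2 + 22x_1 - 3x_2^3 + 4x_2^2 - 3x_2 - 46 → 27x_1x_2 + 22x_1 - 99x_2^3 + 28x_2^2 + 173x_2 - 46
  leading term x_1x_2: subtract (-27)·f_1 from 27x_1x_2 + 22x_1 - 99x_2^3 + 28x_2^2 + 173x_2 - 46 → -32x_1 - 99x_2^3 + 352x_2^2 + 92x_2 - 640
  leading term x_1: no divisor's leading term divides it; move -32x_1 to the remainder.
  leading term x_2^3: no divisor's leading term divides it; move -99x_2^3 to the remainder.
  leading term x_2^2: no divisor's leading term divides it; move 352x_2^2 to the remainder.
  leading term x_2: no divisor's leading term divides it; move 92x_2 to the remainder.
  leading term 1: no divisor's leading term divides it; move -640 to the remainder.
  remainder -32x_1 - 99x_2^3 + 352x_2^2 + 92x_2 - 640 ≠ 0; add h_4 = -32x_1 - 99x_2^3 + 352x_2^2 + 92x_2 - 640 to the basis.

S(f_1,f_3): lcm = x_1^2x_2. S = 2x_1^2 - 53/4x_1x_2^2 + 15/4x_1x_2 + 22x_1 - x_2^2 + 143/4x_2.
  leading term x_1^2: subtract (2)·f_2 from 2x_1^2 - 53/4x_1x_2^2 + 15/4x_1x_2 + 22x_1 - x_2^2 + 143/4x_2 → -53/4x_1x_2^2 + 47/4x_1x_2 + 22x_1 - 7x_2^2 + 223/4x_2 - 46
  leading term x_1x_2^2: subtract (53/4x_2)·f_1 from -53/4x_1x_2^2 + 47/4x_1x_2 + 22x_1 - 7x_2^2 + 223/4x_2 - 46 → 153/4x_1x_2 + 22x_1 - 159x_2^3 + 131/4x_2^2 + 1389/4x_2 - 46
  leading term x_1x_2: subtract (-153/4)·f_1 from 153/4x_1x_2 + 22x_1 - 159x_2^3 + 131/4x_2^2 + 1389/4x_2 - 46 → -109/2x_1 - 159x_2^3 + 1967/4x_2^2 + 465/2x_2 - 1775/2
  leading term x_1: subtract (109/64)·h_4 from -109/2x_1 - 159x_2^3 + 1967/4x_2^2 + 465/2x_2 - 1775/2 → 615/64x_2^3 - 431/4x_2^2 + 1213/16x_2 + 405/2
  leading term x_2^3: no divisor's leading term divides it; move 615/64x_2^3 to the remainder.
  leading term x_2^2: no divisor's leading term divides it; move -431/4x_2^2 to the remainder.
  leading term x_2: no divisor's leading term divides it; move 1213/16x_2 to the remainder.
  leading term 1: no divisor's leading term divides it; move 405/2 to the remainder.
  remainder 615/64x_2^3 - 431/4x_2^2 + 1213/16x_2 + 405/2 ≠ 0; add h_5 = 615/64x_2^3 - 431/4x_2^2 + 1213/16x_2 + 405/2 to the basis.

S(f_2,f_3): lcm = x_1^2. S = -21/4x_1x_2 + 3/4x_1 + 3x_2^2 - 11x_2 + 235/4.
  leading term x_1x_2: subtract (21/4)·f_1 from -21/4x_1x_2 + 3/4x_1 + 3x_2^2 - 11x_2 + 235/4 → 45/4x_1 - 60x_2^2 + 19/4x_2 + 697/4
  leading term x_1: subtract (-45/128)·h_4 from 45/4x_1 - 60x_2^2 + 19/4x_2 + 697/4 → -4455/128x_2^3 + 255/4x_2^2 + 1187/32x_2 - 203/4
  leading term x_2^3: subtract (-297/82)·h_5 from -4455/128x_2^3 + 255/4x_2^2 + 1187/32x_2 - 203/4 → -107097/328x_2^2 + 12779/41x_2 + 55981/82
  leading term x_2^2: no divisor's leading term divides it; move -107097/328x_2^2 to the remainder.
  leading term x_2: no divisor's leading term divides it; move 12779/41x_2 to the remainder.
  leading term 1: no divisor's leading term divides it; move 55981/82 to the remainder.
  remainder -107097/328x_2^2 + 12779/41x_2 + 55981/82 ≠ 0; add h_6 = -107097/328x_2^2 + 12779/41x_2 + 55981/82 to the basis.

S(f_1,h_4): lcm = x_1x_2. S = 2x_1 - 99/32x_2^4 + 11x_2^3 - 73/8x_2^2 - 17x_2 + 22.
  leading term x_1: subtract (-1/16)·h_4 from 2x_1 - 99/32x_2^4 + 11x_2^3 - 73/8x_2^2 - 17x_2 + 22 → -99/32x_2^4 + 77/16x_2^3 + 103/8x_2^2 - 45/4x_2 - 18
  leading term x_2^4: subtract (-66/205x_2)·h_5 from -99/32x_2^4 + 77/16x_2^3 + 103/8x_2^2 - 45/4x_2 - 18 → -97999/3280x_2^3 + 7643/205x_2^2 + 8847/164x_2 - 18
  leading term x_2^3: subtract (-391996/126075)·h_5 from -97999/3280x_2^3 + 7643/205x_2^2 + 8847/164x_2 - 18 → -37537124/126075x_2^2 + 36519328/126075x_2 + 5140656/8405
  leading term x_2^2: subtract (300296992/329323275)·h_6 from -37537124/126075x_2^2 + 36519328/126075x_2 + 5140656/8405 → 1795492928/329323275x_2 - 3590985856/329323275
  leading term x_2: no divisor's leading term divides it; move 1795492928/329323275x_2 to the remainder.
  leading term 1: no divisor's leading term divides it; move -3590985856/329323275 to the remainder.
  remainder 1795492928/329323275x_2 - 3590985856/329323275 ≠ 0; add h_7 = 1795492928/329323275x_2 - 3590985856/329323275 to the basis.

The other S-polynomials (S(f_2,h_4), S(f_3,h_4), S(f_1,h_5), S(f_2,h_5), S(f_3,h_5), S(h_4,h_5), S(f_1,h_6), S(f_2,h_6), S(f_3,h_6), S(h_4,h_6), S(h_5,h_6), S(f_1,h_7), S(f_2,h_7), S(f_3,h_7), S(h_4,h_7), S(h_5,h_7), S(h_6,h_7)) all reduce to 0 modulo the current basis, so we have a Gröbner basis.
Inter-reduce: drop elements whose leading term is divisible by another's, tail-reduce, and make monic.
Reduced Gröbner basis: {x_1 - 5, x_2 - 2}.

Since the basis is lex-ordered, x_2 - 2 is univariate in x_2. Its roots are {2}. Back-substituting each root into the other basis elements fixes the other coordinates.
  x_2 = 2: the earlier basis element becomes x_1 - 5 = 0, giving x_1 = 5 — point (5, 2).
Zero-dimensionality of the ideal guarantees finitely many solutions over ℂ.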